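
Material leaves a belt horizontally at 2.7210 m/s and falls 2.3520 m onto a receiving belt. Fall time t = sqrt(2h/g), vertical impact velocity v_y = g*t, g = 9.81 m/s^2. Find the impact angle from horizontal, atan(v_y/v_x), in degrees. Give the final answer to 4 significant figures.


t = sqrt(2*2.3520/9.81) = 0.692467 s
v_y = 9.81 * 0.692467 = 6.7931 m/s
angle = atan(6.7931 / 2.7210) = 68.17 deg


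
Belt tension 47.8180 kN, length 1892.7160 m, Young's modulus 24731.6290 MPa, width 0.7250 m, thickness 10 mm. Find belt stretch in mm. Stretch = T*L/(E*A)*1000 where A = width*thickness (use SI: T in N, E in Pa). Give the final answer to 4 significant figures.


A = 0.7250 * 0.01 = 0.00725 m^2
Stretch = 47.8180*1000 * 1892.7160 / (24731.6290e6 * 0.00725) * 1000
Stretch = 504.8 mm


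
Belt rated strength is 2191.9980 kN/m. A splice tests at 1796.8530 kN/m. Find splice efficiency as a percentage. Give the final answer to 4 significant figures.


Eff = 1796.8530 / 2191.9980 * 100
Eff = 81.97 %


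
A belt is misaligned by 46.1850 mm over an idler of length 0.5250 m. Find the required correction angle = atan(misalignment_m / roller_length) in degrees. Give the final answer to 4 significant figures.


misalign_m = 46.1850 / 1000 = 0.046185 m
angle = atan(0.046185 / 0.5250)
angle = 5.027 deg


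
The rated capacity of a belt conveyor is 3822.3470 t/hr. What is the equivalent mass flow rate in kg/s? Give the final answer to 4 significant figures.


m_dot = 3822.3470 * 1000 / 3600
m_dot = 1062 kg/s


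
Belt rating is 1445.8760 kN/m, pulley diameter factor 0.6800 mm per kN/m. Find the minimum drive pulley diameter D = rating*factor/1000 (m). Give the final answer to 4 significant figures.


D = 1445.8760 * 0.6800 / 1000
D = 0.9832 m


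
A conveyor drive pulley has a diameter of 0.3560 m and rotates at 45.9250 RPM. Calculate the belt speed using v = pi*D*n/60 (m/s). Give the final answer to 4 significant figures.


v = pi * 0.3560 * 45.9250 / 60
v = 0.8560 m/s


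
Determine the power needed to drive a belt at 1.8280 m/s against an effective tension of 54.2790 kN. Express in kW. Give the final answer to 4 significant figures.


P = Te * v = 54.2790 * 1.8280
P = 99.22 kW


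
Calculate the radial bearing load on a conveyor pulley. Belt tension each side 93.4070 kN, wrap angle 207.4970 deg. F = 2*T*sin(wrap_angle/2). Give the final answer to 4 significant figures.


F = 2 * 93.4070 * sin(207.4970/2 deg)
F = 181.5 kN


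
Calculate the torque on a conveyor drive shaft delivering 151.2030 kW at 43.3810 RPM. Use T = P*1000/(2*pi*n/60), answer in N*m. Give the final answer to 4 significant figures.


omega = 2*pi*43.3810/60 = 4.54285 rad/s
T = 151.2030*1000 / 4.54285
T = 33280 N*m


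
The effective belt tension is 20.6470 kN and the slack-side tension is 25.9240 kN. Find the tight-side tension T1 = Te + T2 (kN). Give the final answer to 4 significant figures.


T1 = Te + T2 = 20.6470 + 25.9240
T1 = 46.57 kN


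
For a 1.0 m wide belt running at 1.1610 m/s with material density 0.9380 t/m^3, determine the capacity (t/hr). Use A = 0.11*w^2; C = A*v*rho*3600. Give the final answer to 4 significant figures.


A = 0.11 * 1.0^2 = 0.11 m^2
C = 0.11 * 1.1610 * 0.9380 * 3600
C = 431.3 t/hr


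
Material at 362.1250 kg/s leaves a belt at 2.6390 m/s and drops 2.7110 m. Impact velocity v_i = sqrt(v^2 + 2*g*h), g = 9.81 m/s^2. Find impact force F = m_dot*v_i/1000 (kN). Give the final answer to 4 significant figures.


v_i = sqrt(2.6390^2 + 2*9.81*2.7110) = 7.75591 m/s
F = 362.1250 * 7.75591 / 1000
F = 2.809 kN


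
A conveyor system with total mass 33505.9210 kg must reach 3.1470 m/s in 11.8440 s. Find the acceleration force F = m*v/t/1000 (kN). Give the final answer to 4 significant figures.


F = 33505.9210 * 3.1470 / 11.8440 / 1000
F = 8.903 kN


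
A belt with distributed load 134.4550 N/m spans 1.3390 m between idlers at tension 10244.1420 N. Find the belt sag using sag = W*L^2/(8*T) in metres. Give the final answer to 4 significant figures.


sag = 134.4550 * 1.3390^2 / (8 * 10244.1420)
sag = 0.002942 m


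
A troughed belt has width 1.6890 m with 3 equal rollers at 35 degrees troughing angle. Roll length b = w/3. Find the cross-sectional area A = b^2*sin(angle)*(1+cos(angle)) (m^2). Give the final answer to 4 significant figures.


b = 1.6890/3 = 0.563 m
A = 0.563^2 * sin(35 deg) * (1 + cos(35 deg))
A = 0.3307 m^2


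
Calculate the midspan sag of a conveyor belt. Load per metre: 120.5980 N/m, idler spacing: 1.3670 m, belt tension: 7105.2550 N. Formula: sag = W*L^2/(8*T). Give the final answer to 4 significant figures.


sag = 120.5980 * 1.3670^2 / (8 * 7105.2550)
sag = 0.003965 m


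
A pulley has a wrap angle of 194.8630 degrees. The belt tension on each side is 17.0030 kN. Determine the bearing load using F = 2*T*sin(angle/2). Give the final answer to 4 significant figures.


F = 2 * 17.0030 * sin(194.8630/2 deg)
F = 33.72 kN


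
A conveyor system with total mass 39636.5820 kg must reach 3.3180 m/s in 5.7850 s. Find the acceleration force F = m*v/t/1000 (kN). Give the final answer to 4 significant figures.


F = 39636.5820 * 3.3180 / 5.7850 / 1000
F = 22.73 kN


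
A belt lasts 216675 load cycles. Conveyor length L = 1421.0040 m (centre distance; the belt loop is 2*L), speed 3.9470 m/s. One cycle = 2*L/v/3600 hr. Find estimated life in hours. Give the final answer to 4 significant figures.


cycle_time = 2 * 1421.0040 / 3.9470 / 3600 = 0.200012 hr
life = 216675 * 0.200012 = 43340 hours


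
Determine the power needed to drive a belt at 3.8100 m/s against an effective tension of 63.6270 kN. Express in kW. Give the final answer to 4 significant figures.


P = Te * v = 63.6270 * 3.8100
P = 242.4 kW


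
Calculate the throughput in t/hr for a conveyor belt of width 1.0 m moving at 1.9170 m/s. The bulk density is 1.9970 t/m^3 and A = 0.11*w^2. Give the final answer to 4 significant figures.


A = 0.11 * 1.0^2 = 0.11 m^2
C = 0.11 * 1.9170 * 1.9970 * 3600
C = 1516 t/hr


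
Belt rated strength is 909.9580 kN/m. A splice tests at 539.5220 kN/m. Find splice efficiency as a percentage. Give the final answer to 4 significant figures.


Eff = 539.5220 / 909.9580 * 100
Eff = 59.29 %


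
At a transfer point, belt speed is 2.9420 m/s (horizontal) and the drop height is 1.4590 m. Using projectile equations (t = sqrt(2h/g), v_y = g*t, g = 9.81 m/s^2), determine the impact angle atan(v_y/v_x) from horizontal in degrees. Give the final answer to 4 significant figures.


t = sqrt(2*1.4590/9.81) = 0.545391 s
v_y = 9.81 * 0.545391 = 5.35029 m/s
angle = atan(5.35029 / 2.9420) = 61.19 deg


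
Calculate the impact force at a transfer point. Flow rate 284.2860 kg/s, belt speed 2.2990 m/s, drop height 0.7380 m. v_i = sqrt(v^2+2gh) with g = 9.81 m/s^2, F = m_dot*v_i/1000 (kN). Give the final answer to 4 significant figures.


v_i = sqrt(2.2990^2 + 2*9.81*0.7380) = 4.44578 m/s
F = 284.2860 * 4.44578 / 1000
F = 1.264 kN


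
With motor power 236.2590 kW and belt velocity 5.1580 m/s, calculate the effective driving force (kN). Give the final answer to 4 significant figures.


Te = P / v = 236.2590 / 5.1580
Te = 45.80 kN


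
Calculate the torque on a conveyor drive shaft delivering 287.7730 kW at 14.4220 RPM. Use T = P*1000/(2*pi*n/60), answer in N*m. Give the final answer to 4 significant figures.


omega = 2*pi*14.4220/60 = 1.51027 rad/s
T = 287.7730*1000 / 1.51027
T = 190500 N*m


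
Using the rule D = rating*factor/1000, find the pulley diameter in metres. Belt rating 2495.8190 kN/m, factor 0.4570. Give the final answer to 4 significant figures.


D = 2495.8190 * 0.4570 / 1000
D = 1.141 m


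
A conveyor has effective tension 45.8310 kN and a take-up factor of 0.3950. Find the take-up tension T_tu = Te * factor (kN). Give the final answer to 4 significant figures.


T_tu = 45.8310 * 0.3950
T_tu = 18.10 kN


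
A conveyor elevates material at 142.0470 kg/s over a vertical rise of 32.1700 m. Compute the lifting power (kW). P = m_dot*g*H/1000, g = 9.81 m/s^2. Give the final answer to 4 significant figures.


P = 142.0470 * 9.81 * 32.1700 / 1000
P = 44.83 kW


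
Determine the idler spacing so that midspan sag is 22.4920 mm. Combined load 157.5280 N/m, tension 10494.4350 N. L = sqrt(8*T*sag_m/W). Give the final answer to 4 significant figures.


sag = 22.4920/1000 = 0.022492 m
L = sqrt(8 * 10494.4350 * 0.022492 / 157.5280)
L = 3.462 m


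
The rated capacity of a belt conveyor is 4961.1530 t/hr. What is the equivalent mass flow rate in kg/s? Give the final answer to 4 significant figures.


m_dot = 4961.1530 * 1000 / 3600
m_dot = 1378 kg/s


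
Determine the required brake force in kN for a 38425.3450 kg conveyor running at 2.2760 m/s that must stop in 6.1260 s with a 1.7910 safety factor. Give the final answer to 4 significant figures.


F = 38425.3450 * 2.2760 / 6.1260 * 1.7910 / 1000
F = 25.57 kN


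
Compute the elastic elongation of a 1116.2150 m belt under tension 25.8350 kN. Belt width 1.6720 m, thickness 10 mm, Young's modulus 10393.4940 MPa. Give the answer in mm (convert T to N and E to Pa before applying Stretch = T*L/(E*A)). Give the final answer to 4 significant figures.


A = 1.6720 * 0.01 = 0.01672 m^2
Stretch = 25.8350*1000 * 1116.2150 / (10393.4940e6 * 0.01672) * 1000
Stretch = 165.9 mm


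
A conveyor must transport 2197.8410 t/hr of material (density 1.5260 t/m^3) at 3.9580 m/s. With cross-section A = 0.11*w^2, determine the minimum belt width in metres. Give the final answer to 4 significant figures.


A_req = 2197.8410 / (3.9580 * 1.5260 * 3600) = 0.10108 m^2
w = sqrt(0.10108 / 0.11)
w = 0.9586 m


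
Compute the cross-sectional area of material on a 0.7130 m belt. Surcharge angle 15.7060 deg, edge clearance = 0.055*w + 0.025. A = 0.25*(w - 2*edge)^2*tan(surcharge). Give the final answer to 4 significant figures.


edge = 0.055*0.7130 + 0.025 = 0.064215 m
ew = 0.7130 - 2*0.064215 = 0.58457 m
A = 0.25 * 0.58457^2 * tan(15.7060 deg)
A = 0.02402 m^2


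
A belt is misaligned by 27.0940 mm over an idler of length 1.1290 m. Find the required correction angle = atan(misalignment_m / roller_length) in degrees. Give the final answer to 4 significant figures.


misalign_m = 27.0940 / 1000 = 0.027094 m
angle = atan(0.027094 / 1.1290)
angle = 1.375 deg


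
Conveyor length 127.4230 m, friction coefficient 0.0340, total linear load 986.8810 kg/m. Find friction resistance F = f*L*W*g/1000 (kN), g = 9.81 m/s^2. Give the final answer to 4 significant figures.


F = 0.0340 * 127.4230 * 986.8810 * 9.81 / 1000
F = 41.94 kN


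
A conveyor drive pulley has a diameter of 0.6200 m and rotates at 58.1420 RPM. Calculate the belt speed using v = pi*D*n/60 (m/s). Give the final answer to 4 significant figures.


v = pi * 0.6200 * 58.1420 / 60
v = 1.887 m/s


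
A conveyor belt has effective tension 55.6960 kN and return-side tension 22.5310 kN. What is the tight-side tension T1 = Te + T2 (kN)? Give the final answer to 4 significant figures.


T1 = Te + T2 = 55.6960 + 22.5310
T1 = 78.23 kN


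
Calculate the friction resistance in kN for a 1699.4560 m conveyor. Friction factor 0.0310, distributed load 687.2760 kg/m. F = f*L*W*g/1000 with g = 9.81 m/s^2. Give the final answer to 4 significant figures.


F = 0.0310 * 1699.4560 * 687.2760 * 9.81 / 1000
F = 355.2 kN


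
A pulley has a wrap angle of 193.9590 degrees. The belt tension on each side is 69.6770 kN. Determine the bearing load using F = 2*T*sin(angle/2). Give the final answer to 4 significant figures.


F = 2 * 69.6770 * sin(193.9590/2 deg)
F = 138.3 kN


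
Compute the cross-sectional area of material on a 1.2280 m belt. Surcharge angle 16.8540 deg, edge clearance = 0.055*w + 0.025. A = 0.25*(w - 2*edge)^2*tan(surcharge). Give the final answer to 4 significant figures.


edge = 0.055*1.2280 + 0.025 = 0.09254 m
ew = 1.2280 - 2*0.09254 = 1.04292 m
A = 0.25 * 1.04292^2 * tan(16.8540 deg)
A = 0.08238 m^2


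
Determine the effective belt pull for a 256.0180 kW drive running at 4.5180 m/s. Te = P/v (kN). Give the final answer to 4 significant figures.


Te = P / v = 256.0180 / 4.5180
Te = 56.67 kN


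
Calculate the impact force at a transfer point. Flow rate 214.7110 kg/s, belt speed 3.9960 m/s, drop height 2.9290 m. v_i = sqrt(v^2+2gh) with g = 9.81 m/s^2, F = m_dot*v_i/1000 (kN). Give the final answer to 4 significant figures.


v_i = sqrt(3.9960^2 + 2*9.81*2.9290) = 8.56942 m/s
F = 214.7110 * 8.56942 / 1000
F = 1.840 kN


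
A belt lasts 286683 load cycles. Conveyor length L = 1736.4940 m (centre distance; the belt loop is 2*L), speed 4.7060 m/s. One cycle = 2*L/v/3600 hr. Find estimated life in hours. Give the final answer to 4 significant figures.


cycle_time = 2 * 1736.4940 / 4.7060 / 3600 = 0.204998 hr
life = 286683 * 0.204998 = 58770 hours


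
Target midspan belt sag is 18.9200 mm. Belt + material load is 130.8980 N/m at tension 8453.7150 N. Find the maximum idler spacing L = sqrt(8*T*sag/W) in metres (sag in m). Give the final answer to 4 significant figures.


sag = 18.9200/1000 = 0.018920 m
L = sqrt(8 * 8453.7150 * 0.018920 / 130.8980)
L = 3.127 m


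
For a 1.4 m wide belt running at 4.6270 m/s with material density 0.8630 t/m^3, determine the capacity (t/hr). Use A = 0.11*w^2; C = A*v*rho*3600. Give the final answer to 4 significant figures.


A = 0.11 * 1.4^2 = 0.2156 m^2
C = 0.2156 * 4.6270 * 0.8630 * 3600
C = 3099 t/hr


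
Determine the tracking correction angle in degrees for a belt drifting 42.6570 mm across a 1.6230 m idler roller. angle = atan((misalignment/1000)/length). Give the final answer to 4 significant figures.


misalign_m = 42.6570 / 1000 = 0.042657 m
angle = atan(0.042657 / 1.6230)
angle = 1.506 deg


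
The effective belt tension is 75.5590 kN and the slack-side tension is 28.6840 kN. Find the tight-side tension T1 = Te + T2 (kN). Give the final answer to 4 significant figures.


T1 = Te + T2 = 75.5590 + 28.6840
T1 = 104.2 kN


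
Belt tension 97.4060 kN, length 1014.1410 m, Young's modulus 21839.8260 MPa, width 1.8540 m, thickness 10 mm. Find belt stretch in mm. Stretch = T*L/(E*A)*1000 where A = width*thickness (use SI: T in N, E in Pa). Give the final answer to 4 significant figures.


A = 1.8540 * 0.01 = 0.01854 m^2
Stretch = 97.4060*1000 * 1014.1410 / (21839.8260e6 * 0.01854) * 1000
Stretch = 244.0 mm


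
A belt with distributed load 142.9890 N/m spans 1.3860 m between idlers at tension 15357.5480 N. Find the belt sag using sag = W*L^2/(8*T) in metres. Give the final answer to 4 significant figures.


sag = 142.9890 * 1.3860^2 / (8 * 15357.5480)
sag = 0.002236 m


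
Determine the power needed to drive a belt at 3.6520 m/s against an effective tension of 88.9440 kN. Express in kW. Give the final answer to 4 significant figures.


P = Te * v = 88.9440 * 3.6520
P = 324.8 kW


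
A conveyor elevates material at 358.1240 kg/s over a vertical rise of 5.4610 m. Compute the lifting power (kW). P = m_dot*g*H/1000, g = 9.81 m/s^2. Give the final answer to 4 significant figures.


P = 358.1240 * 9.81 * 5.4610 / 1000
P = 19.19 kW


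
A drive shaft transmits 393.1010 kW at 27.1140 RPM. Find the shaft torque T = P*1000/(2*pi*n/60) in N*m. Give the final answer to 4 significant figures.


omega = 2*pi*27.1140/60 = 2.83937 rad/s
T = 393.1010*1000 / 2.83937
T = 138400 N*m


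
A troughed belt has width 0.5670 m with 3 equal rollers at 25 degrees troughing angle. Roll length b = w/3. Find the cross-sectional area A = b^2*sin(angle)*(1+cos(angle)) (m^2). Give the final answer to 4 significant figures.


b = 0.5670/3 = 0.189 m
A = 0.189^2 * sin(25 deg) * (1 + cos(25 deg))
A = 0.02878 m^2


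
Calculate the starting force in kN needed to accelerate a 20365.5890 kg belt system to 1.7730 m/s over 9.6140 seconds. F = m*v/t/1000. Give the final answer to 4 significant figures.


F = 20365.5890 * 1.7730 / 9.6140 / 1000
F = 3.756 kN


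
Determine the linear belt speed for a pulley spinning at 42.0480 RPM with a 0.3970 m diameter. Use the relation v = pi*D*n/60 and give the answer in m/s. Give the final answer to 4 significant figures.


v = pi * 0.3970 * 42.0480 / 60
v = 0.8740 m/s


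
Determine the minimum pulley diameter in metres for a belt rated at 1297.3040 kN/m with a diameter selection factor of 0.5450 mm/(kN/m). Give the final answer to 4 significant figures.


D = 1297.3040 * 0.5450 / 1000
D = 0.7070 m


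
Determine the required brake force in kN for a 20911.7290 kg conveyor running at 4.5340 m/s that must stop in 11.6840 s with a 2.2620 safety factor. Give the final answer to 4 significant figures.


F = 20911.7290 * 4.5340 / 11.6840 * 2.2620 / 1000
F = 18.36 kN


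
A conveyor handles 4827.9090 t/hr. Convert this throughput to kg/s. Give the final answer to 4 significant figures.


m_dot = 4827.9090 * 1000 / 3600
m_dot = 1341 kg/s


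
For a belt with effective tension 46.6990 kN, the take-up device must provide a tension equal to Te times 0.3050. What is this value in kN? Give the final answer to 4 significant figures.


T_tu = 46.6990 * 0.3050
T_tu = 14.24 kN


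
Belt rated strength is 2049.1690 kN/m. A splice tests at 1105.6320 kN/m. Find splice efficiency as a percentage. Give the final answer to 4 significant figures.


Eff = 1105.6320 / 2049.1690 * 100
Eff = 53.96 %


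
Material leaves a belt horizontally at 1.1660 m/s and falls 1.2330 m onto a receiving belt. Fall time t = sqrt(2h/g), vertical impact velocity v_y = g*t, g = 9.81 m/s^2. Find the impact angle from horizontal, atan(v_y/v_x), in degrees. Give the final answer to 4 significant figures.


t = sqrt(2*1.2330/9.81) = 0.501374 s
v_y = 9.81 * 0.501374 = 4.91848 m/s
angle = atan(4.91848 / 1.1660) = 76.66 deg


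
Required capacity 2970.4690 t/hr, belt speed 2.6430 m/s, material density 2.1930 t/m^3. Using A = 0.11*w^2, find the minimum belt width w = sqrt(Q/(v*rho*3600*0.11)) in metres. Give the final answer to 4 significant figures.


A_req = 2970.4690 / (2.6430 * 2.1930 * 3600) = 0.14236 m^2
w = sqrt(0.14236 / 0.11)
w = 1.138 m


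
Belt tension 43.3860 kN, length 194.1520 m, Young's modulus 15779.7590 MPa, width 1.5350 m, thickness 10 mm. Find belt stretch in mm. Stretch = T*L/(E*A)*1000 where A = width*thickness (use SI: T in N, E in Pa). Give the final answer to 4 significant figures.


A = 1.5350 * 0.01 = 0.01535 m^2
Stretch = 43.3860*1000 * 194.1520 / (15779.7590e6 * 0.01535) * 1000
Stretch = 34.78 mm


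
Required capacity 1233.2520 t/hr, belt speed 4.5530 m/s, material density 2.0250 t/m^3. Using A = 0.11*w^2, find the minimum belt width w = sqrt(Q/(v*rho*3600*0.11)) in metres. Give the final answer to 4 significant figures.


A_req = 1233.2520 / (4.5530 * 2.0250 * 3600) = 0.0371558 m^2
w = sqrt(0.0371558 / 0.11)
w = 0.5812 m


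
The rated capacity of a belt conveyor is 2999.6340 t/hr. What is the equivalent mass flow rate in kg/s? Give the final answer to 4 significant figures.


m_dot = 2999.6340 * 1000 / 3600
m_dot = 833.2 kg/s


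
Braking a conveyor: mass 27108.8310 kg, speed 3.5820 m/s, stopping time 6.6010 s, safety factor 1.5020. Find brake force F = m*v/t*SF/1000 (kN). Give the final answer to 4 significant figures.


F = 27108.8310 * 3.5820 / 6.6010 * 1.5020 / 1000
F = 22.10 kN


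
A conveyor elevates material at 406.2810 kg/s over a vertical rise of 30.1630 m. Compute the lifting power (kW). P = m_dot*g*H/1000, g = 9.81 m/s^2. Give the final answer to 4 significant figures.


P = 406.2810 * 9.81 * 30.1630 / 1000
P = 120.2 kW


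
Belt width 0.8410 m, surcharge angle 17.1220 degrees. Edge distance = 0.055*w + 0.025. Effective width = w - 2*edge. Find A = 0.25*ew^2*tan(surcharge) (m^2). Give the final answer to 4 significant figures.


edge = 0.055*0.8410 + 0.025 = 0.071255 m
ew = 0.8410 - 2*0.071255 = 0.69849 m
A = 0.25 * 0.69849^2 * tan(17.1220 deg)
A = 0.03757 m^2


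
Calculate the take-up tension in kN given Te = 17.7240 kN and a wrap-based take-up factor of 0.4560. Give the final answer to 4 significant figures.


T_tu = 17.7240 * 0.4560
T_tu = 8.082 kN


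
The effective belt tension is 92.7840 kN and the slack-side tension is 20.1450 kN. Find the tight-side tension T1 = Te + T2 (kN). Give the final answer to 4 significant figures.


T1 = Te + T2 = 92.7840 + 20.1450
T1 = 112.9 kN


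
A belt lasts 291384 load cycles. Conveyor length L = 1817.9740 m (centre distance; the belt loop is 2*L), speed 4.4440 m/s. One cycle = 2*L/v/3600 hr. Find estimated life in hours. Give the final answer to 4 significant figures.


cycle_time = 2 * 1817.9740 / 4.4440 / 3600 = 0.227269 hr
life = 291384 * 0.227269 = 66220 hours


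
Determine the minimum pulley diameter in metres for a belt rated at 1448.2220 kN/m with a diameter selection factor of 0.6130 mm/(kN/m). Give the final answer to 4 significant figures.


D = 1448.2220 * 0.6130 / 1000
D = 0.8878 m


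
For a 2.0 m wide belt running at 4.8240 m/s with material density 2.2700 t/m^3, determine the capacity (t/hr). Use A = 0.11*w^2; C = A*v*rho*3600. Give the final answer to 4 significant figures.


A = 0.11 * 2.0^2 = 0.44 m^2
C = 0.44 * 4.8240 * 2.2700 * 3600
C = 17350 t/hr


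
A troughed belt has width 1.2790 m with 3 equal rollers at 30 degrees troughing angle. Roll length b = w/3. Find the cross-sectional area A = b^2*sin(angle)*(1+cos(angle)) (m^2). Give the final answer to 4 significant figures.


b = 1.2790/3 = 0.426333 m
A = 0.426333^2 * sin(30 deg) * (1 + cos(30 deg))
A = 0.1696 m^2


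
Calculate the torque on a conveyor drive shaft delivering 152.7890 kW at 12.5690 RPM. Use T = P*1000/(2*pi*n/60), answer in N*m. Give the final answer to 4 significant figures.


omega = 2*pi*12.5690/60 = 1.31622 rad/s
T = 152.7890*1000 / 1.31622
T = 116100 N*m


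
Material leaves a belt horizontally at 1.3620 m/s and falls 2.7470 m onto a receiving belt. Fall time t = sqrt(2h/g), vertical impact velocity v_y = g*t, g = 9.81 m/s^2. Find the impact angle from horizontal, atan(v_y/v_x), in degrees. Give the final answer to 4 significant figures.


t = sqrt(2*2.7470/9.81) = 0.748359 s
v_y = 9.81 * 0.748359 = 7.3414 m/s
angle = atan(7.3414 / 1.3620) = 79.49 deg


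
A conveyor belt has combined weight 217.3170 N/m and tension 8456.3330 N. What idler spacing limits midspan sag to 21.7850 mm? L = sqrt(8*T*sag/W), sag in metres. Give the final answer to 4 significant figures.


sag = 21.7850/1000 = 0.021785 m
L = sqrt(8 * 8456.3330 * 0.021785 / 217.3170)
L = 2.604 m


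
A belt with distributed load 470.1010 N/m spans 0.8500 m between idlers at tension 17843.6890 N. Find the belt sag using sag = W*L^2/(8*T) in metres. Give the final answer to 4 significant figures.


sag = 470.1010 * 0.8500^2 / (8 * 17843.6890)
sag = 0.002379 m


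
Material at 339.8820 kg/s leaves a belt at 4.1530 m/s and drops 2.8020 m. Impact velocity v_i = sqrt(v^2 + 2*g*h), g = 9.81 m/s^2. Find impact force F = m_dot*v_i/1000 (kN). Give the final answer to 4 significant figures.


v_i = sqrt(4.1530^2 + 2*9.81*2.8020) = 8.49839 m/s
F = 339.8820 * 8.49839 / 1000
F = 2.888 kN


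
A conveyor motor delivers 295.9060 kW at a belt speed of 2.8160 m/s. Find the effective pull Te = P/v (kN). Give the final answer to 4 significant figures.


Te = P / v = 295.9060 / 2.8160
Te = 105.1 kN


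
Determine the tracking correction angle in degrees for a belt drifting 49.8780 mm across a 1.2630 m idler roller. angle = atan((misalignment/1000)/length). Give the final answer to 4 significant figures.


misalign_m = 49.8780 / 1000 = 0.049878 m
angle = atan(0.049878 / 1.2630)
angle = 2.262 deg


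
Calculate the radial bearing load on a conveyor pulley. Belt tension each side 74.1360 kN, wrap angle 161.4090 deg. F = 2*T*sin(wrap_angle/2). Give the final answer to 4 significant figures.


F = 2 * 74.1360 * sin(161.4090/2 deg)
F = 146.3 kN


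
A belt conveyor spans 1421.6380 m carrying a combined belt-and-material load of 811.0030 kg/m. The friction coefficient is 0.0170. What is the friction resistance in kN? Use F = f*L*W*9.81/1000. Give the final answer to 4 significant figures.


F = 0.0170 * 1421.6380 * 811.0030 * 9.81 / 1000
F = 192.3 kN


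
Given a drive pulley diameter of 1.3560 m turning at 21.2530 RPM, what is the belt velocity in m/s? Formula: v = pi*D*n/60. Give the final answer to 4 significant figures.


v = pi * 1.3560 * 21.2530 / 60
v = 1.509 m/s


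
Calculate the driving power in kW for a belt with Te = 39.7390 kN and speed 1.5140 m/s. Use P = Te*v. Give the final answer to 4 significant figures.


P = Te * v = 39.7390 * 1.5140
P = 60.16 kW


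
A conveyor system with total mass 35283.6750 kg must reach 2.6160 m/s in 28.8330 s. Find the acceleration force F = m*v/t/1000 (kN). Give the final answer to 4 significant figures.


F = 35283.6750 * 2.6160 / 28.8330 / 1000
F = 3.201 kN


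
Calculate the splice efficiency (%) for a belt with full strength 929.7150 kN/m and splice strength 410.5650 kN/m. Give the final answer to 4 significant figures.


Eff = 410.5650 / 929.7150 * 100
Eff = 44.16 %


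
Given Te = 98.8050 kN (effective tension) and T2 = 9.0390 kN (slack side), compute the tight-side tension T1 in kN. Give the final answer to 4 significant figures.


T1 = Te + T2 = 98.8050 + 9.0390
T1 = 107.8 kN


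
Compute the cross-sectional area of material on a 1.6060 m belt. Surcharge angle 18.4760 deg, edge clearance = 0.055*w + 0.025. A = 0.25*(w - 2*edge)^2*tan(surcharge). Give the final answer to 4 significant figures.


edge = 0.055*1.6060 + 0.025 = 0.11333 m
ew = 1.6060 - 2*0.11333 = 1.37934 m
A = 0.25 * 1.37934^2 * tan(18.4760 deg)
A = 0.1589 m^2


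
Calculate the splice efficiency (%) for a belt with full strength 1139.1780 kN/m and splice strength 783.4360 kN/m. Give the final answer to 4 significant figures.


Eff = 783.4360 / 1139.1780 * 100
Eff = 68.77 %


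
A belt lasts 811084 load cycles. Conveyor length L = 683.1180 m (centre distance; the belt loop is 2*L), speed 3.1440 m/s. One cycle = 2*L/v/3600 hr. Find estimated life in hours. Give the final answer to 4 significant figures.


cycle_time = 2 * 683.1180 / 3.1440 / 3600 = 0.120709 hr
life = 811084 * 0.120709 = 97910 hours


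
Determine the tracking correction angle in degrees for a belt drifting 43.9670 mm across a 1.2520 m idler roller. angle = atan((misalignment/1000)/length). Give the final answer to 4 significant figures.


misalign_m = 43.9670 / 1000 = 0.043967 m
angle = atan(0.043967 / 1.2520)
angle = 2.011 deg


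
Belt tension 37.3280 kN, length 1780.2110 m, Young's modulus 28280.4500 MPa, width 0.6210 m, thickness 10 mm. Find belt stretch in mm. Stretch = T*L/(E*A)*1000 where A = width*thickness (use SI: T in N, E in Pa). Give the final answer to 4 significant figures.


A = 0.6210 * 0.01 = 0.00621 m^2
Stretch = 37.3280*1000 * 1780.2110 / (28280.4500e6 * 0.00621) * 1000
Stretch = 378.4 mm


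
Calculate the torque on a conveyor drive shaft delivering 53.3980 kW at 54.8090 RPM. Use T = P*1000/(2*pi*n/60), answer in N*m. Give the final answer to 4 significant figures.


omega = 2*pi*54.8090/60 = 5.73959 rad/s
T = 53.3980*1000 / 5.73959
T = 9303 N*m


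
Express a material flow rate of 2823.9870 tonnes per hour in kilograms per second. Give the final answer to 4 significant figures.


m_dot = 2823.9870 * 1000 / 3600
m_dot = 784.4 kg/s


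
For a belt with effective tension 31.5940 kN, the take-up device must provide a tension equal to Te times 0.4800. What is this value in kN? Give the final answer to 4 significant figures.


T_tu = 31.5940 * 0.4800
T_tu = 15.17 kN


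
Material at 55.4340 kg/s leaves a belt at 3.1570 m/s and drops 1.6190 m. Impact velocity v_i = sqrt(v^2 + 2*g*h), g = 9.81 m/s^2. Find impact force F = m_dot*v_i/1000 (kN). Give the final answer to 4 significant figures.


v_i = sqrt(3.1570^2 + 2*9.81*1.6190) = 6.45999 m/s
F = 55.4340 * 6.45999 / 1000
F = 0.3581 kN


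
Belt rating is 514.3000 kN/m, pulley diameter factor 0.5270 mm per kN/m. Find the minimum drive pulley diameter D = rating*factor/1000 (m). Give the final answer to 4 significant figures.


D = 514.3000 * 0.5270 / 1000
D = 0.2710 m


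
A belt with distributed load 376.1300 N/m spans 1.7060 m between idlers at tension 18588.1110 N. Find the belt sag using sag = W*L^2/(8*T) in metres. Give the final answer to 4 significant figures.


sag = 376.1300 * 1.7060^2 / (8 * 18588.1110)
sag = 0.007362 m


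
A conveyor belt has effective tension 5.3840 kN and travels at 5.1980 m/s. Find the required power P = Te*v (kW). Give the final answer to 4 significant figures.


P = Te * v = 5.3840 * 5.1980
P = 27.99 kW


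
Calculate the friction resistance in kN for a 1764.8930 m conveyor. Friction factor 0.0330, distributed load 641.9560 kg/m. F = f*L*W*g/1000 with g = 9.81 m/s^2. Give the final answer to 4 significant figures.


F = 0.0330 * 1764.8930 * 641.9560 * 9.81 / 1000
F = 366.8 kN


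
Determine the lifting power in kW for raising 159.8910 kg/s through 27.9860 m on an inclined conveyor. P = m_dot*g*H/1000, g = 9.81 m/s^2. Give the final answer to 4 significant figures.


P = 159.8910 * 9.81 * 27.9860 / 1000
P = 43.90 kW


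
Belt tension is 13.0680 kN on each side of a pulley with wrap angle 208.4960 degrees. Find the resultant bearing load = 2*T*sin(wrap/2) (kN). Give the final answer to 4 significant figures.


F = 2 * 13.0680 * sin(208.4960/2 deg)
F = 25.33 kN


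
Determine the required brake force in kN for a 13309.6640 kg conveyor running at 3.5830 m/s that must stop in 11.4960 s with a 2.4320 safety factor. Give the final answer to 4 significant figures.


F = 13309.6640 * 3.5830 / 11.4960 * 2.4320 / 1000
F = 10.09 kN


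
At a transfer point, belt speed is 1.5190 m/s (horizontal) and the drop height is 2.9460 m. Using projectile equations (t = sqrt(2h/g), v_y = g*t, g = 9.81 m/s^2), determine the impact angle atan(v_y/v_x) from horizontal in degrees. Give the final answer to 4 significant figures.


t = sqrt(2*2.9460/9.81) = 0.774991 s
v_y = 9.81 * 0.774991 = 7.60266 m/s
angle = atan(7.60266 / 1.5190) = 78.70 deg


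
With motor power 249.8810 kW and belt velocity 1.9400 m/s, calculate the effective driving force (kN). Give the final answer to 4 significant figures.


Te = P / v = 249.8810 / 1.9400
Te = 128.8 kN


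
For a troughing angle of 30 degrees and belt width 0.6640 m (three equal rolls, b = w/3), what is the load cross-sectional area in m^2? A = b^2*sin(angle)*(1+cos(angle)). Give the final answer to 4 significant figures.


b = 0.6640/3 = 0.221333 m
A = 0.221333^2 * sin(30 deg) * (1 + cos(30 deg))
A = 0.04571 m^2


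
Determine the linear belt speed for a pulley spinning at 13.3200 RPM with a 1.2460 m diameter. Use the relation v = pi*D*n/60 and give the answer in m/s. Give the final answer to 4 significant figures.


v = pi * 1.2460 * 13.3200 / 60
v = 0.8690 m/s


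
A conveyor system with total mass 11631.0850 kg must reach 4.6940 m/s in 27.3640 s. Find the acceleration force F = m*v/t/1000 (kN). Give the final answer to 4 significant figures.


F = 11631.0850 * 4.6940 / 27.3640 / 1000
F = 1.995 kN


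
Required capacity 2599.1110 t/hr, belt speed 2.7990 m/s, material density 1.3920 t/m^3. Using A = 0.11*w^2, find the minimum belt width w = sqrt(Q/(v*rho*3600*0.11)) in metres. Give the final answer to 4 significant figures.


A_req = 2599.1110 / (2.7990 * 1.3920 * 3600) = 0.185302 m^2
w = sqrt(0.185302 / 0.11)
w = 1.298 m


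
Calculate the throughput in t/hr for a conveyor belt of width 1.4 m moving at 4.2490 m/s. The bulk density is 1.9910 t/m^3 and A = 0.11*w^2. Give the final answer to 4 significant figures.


A = 0.11 * 1.4^2 = 0.2156 m^2
C = 0.2156 * 4.2490 * 1.9910 * 3600
C = 6566 t/hr


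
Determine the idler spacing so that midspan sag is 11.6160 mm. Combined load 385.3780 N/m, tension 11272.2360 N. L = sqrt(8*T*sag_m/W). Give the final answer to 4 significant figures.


sag = 11.6160/1000 = 0.011616 m
L = sqrt(8 * 11272.2360 * 0.011616 / 385.3780)
L = 1.649 m


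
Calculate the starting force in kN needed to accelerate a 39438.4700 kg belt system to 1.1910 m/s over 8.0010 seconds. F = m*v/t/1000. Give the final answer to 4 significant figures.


F = 39438.4700 * 1.1910 / 8.0010 / 1000
F = 5.871 kN


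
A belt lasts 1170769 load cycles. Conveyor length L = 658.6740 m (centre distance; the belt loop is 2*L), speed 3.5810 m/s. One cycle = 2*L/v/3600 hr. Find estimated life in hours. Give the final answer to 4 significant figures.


cycle_time = 2 * 658.6740 / 3.5810 / 3600 = 0.102187 hr
life = 1170769 * 0.102187 = 119600 hours


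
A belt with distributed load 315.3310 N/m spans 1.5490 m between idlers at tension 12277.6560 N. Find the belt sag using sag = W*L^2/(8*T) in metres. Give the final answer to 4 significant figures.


sag = 315.3310 * 1.5490^2 / (8 * 12277.6560)
sag = 0.007703 m


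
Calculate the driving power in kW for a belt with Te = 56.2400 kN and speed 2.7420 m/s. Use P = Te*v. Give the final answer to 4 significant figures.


P = Te * v = 56.2400 * 2.7420
P = 154.2 kW


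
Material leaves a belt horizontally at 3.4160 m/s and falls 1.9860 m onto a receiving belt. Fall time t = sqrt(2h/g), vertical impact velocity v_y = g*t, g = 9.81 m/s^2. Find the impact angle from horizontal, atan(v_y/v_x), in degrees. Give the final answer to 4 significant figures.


t = sqrt(2*1.9860/9.81) = 0.636312 s
v_y = 9.81 * 0.636312 = 6.24222 m/s
angle = atan(6.24222 / 3.4160) = 61.31 deg


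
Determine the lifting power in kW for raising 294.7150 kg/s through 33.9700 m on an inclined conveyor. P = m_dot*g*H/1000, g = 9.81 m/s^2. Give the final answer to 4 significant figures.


P = 294.7150 * 9.81 * 33.9700 / 1000
P = 98.21 kW


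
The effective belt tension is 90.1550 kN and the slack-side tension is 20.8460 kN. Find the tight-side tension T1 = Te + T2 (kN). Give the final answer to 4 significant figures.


T1 = Te + T2 = 90.1550 + 20.8460
T1 = 111.0 kN


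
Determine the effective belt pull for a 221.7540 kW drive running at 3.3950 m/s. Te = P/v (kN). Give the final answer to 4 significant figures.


Te = P / v = 221.7540 / 3.3950
Te = 65.32 kN


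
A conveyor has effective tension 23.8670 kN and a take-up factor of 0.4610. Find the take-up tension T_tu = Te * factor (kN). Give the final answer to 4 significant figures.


T_tu = 23.8670 * 0.4610
T_tu = 11.00 kN


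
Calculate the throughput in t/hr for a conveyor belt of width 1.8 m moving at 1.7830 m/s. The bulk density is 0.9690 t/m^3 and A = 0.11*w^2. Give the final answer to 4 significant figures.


A = 0.11 * 1.8^2 = 0.3564 m^2
C = 0.3564 * 1.7830 * 0.9690 * 3600
C = 2217 t/hr


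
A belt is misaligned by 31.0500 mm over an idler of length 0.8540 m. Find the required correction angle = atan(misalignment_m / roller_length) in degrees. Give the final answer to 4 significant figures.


misalign_m = 31.0500 / 1000 = 0.031050 m
angle = atan(0.031050 / 0.8540)
angle = 2.082 deg


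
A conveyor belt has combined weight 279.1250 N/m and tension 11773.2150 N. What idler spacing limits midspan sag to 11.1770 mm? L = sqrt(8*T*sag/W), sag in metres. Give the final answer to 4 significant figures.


sag = 11.1770/1000 = 0.011177 m
L = sqrt(8 * 11773.2150 * 0.011177 / 279.1250)
L = 1.942 m


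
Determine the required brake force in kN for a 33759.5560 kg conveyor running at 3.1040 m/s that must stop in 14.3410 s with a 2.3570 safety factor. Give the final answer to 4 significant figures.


F = 33759.5560 * 3.1040 / 14.3410 * 2.3570 / 1000
F = 17.22 kN


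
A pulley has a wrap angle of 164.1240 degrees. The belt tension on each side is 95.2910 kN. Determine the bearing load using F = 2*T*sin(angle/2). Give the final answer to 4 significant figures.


F = 2 * 95.2910 * sin(164.1240/2 deg)
F = 188.8 kN


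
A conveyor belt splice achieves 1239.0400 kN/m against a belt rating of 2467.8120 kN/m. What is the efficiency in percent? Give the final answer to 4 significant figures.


Eff = 1239.0400 / 2467.8120 * 100
Eff = 50.21 %


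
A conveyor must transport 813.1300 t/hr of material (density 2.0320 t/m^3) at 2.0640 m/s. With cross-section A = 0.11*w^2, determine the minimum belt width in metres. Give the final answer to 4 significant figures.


A_req = 813.1300 / (2.0640 * 2.0320 * 3600) = 0.0538548 m^2
w = sqrt(0.0538548 / 0.11)
w = 0.6997 m


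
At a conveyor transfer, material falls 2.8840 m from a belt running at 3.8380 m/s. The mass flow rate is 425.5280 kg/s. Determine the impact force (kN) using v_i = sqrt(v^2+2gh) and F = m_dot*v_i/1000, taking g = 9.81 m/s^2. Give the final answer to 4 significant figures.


v_i = sqrt(3.8380^2 + 2*9.81*2.8840) = 8.44478 m/s
F = 425.5280 * 8.44478 / 1000
F = 3.593 kN


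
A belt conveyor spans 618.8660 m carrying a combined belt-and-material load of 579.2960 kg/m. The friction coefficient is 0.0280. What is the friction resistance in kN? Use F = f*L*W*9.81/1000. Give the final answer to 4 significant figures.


F = 0.0280 * 618.8660 * 579.2960 * 9.81 / 1000
F = 98.47 kN


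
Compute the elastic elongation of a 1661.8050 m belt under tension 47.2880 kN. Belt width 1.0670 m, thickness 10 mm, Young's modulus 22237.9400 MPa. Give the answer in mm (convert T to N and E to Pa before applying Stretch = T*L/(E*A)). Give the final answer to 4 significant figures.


A = 1.0670 * 0.01 = 0.01067 m^2
Stretch = 47.2880*1000 * 1661.8050 / (22237.9400e6 * 0.01067) * 1000
Stretch = 331.2 mm


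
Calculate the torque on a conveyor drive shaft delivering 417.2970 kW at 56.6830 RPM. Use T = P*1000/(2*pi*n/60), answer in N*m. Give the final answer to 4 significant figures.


omega = 2*pi*56.6830/60 = 5.93583 rad/s
T = 417.2970*1000 / 5.93583
T = 70300 N*m


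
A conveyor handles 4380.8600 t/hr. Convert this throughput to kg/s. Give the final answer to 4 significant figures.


m_dot = 4380.8600 * 1000 / 3600
m_dot = 1217 kg/s


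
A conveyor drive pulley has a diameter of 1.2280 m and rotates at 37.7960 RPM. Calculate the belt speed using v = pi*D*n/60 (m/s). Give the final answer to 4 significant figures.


v = pi * 1.2280 * 37.7960 / 60
v = 2.430 m/s


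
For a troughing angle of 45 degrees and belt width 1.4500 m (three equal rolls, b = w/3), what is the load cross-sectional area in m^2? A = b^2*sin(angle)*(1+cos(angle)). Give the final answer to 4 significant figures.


b = 1.4500/3 = 0.483333 m
A = 0.483333^2 * sin(45 deg) * (1 + cos(45 deg))
A = 0.2820 m^2


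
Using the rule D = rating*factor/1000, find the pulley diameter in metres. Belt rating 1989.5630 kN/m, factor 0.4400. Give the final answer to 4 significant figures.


D = 1989.5630 * 0.4400 / 1000
D = 0.8754 m


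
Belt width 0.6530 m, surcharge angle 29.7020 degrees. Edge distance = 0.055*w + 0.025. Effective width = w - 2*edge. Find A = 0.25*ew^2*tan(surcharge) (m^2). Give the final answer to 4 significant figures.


edge = 0.055*0.6530 + 0.025 = 0.060915 m
ew = 0.6530 - 2*0.060915 = 0.53117 m
A = 0.25 * 0.53117^2 * tan(29.7020 deg)
A = 0.04024 m^2


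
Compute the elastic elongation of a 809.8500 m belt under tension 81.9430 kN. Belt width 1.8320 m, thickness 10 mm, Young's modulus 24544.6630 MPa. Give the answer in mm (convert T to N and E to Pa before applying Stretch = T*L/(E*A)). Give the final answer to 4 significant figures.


A = 1.8320 * 0.01 = 0.01832 m^2
Stretch = 81.9430*1000 * 809.8500 / (24544.6630e6 * 0.01832) * 1000
Stretch = 147.6 mm


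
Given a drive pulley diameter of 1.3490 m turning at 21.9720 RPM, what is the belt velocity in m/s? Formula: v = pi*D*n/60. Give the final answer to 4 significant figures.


v = pi * 1.3490 * 21.9720 / 60
v = 1.552 m/s
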